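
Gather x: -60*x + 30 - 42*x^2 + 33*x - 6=-42*x^2 - 27*x + 24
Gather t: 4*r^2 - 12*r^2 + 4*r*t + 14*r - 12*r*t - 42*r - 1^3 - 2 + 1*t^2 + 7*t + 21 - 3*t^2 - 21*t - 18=-8*r^2 - 28*r - 2*t^2 + t*(-8*r - 14)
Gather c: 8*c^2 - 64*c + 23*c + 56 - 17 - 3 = 8*c^2 - 41*c + 36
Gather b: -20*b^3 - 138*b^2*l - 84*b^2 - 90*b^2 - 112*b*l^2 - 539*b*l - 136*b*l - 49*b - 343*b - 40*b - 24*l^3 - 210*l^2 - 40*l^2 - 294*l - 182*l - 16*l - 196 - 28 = -20*b^3 + b^2*(-138*l - 174) + b*(-112*l^2 - 675*l - 432) - 24*l^3 - 250*l^2 - 492*l - 224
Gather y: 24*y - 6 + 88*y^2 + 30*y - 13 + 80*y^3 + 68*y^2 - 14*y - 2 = 80*y^3 + 156*y^2 + 40*y - 21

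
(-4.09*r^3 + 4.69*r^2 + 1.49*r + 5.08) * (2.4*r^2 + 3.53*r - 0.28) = -9.816*r^5 - 3.1817*r^4 + 21.2769*r^3 + 16.1385*r^2 + 17.5152*r - 1.4224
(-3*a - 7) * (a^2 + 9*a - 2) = -3*a^3 - 34*a^2 - 57*a + 14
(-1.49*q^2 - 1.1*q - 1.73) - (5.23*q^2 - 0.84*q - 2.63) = -6.72*q^2 - 0.26*q + 0.9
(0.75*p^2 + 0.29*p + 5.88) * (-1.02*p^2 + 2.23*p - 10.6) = -0.765*p^4 + 1.3767*p^3 - 13.3009*p^2 + 10.0384*p - 62.328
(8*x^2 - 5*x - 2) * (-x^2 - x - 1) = -8*x^4 - 3*x^3 - x^2 + 7*x + 2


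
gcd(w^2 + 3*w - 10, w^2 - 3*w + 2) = w - 2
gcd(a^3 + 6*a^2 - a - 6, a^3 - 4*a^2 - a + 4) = a^2 - 1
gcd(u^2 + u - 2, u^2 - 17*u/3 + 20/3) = 1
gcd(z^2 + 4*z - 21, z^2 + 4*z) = 1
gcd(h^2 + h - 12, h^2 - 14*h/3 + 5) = h - 3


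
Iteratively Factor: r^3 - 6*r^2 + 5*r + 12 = (r - 4)*(r^2 - 2*r - 3) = (r - 4)*(r - 3)*(r + 1)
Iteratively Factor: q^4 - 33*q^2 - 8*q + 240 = (q - 5)*(q^3 + 5*q^2 - 8*q - 48) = (q - 5)*(q + 4)*(q^2 + q - 12) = (q - 5)*(q - 3)*(q + 4)*(q + 4)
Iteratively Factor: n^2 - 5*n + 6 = (n - 2)*(n - 3)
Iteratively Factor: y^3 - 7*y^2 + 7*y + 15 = (y + 1)*(y^2 - 8*y + 15) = (y - 3)*(y + 1)*(y - 5)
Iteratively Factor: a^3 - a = (a + 1)*(a^2 - a) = a*(a + 1)*(a - 1)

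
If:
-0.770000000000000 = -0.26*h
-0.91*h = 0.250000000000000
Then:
No Solution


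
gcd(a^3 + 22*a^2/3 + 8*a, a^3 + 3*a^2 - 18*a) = a^2 + 6*a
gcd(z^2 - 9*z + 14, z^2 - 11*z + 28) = z - 7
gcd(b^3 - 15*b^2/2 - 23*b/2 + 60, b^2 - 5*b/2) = b - 5/2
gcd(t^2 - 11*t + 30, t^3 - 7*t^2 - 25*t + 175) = t - 5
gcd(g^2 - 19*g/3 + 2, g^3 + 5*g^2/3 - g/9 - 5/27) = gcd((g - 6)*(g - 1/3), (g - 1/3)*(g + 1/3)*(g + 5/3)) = g - 1/3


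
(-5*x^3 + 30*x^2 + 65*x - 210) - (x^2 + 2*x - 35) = -5*x^3 + 29*x^2 + 63*x - 175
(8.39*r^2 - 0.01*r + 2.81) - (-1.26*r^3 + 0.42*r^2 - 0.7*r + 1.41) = 1.26*r^3 + 7.97*r^2 + 0.69*r + 1.4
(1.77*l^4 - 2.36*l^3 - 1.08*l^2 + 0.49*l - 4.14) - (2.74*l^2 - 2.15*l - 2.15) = 1.77*l^4 - 2.36*l^3 - 3.82*l^2 + 2.64*l - 1.99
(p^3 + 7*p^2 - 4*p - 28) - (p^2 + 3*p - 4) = p^3 + 6*p^2 - 7*p - 24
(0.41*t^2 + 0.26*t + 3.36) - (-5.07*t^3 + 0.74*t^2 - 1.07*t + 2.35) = 5.07*t^3 - 0.33*t^2 + 1.33*t + 1.01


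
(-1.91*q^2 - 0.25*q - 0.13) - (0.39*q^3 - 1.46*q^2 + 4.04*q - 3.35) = -0.39*q^3 - 0.45*q^2 - 4.29*q + 3.22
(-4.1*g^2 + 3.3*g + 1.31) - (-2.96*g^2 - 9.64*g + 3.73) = -1.14*g^2 + 12.94*g - 2.42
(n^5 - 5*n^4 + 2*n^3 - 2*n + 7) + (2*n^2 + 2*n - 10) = n^5 - 5*n^4 + 2*n^3 + 2*n^2 - 3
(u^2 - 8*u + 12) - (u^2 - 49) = 61 - 8*u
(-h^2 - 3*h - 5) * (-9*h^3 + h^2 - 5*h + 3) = 9*h^5 + 26*h^4 + 47*h^3 + 7*h^2 + 16*h - 15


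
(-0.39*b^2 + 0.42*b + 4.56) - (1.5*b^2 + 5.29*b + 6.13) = -1.89*b^2 - 4.87*b - 1.57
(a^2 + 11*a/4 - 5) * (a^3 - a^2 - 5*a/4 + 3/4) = a^5 + 7*a^4/4 - 9*a^3 + 37*a^2/16 + 133*a/16 - 15/4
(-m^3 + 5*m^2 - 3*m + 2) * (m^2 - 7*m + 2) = -m^5 + 12*m^4 - 40*m^3 + 33*m^2 - 20*m + 4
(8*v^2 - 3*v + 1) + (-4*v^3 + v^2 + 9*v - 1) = -4*v^3 + 9*v^2 + 6*v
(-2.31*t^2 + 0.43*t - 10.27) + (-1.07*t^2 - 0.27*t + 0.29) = -3.38*t^2 + 0.16*t - 9.98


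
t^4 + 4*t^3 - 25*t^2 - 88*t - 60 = (t - 5)*(t + 1)*(t + 2)*(t + 6)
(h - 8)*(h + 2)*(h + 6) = h^3 - 52*h - 96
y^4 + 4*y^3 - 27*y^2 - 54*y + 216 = (y - 3)^2*(y + 4)*(y + 6)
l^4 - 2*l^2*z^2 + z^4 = (l - z)^2*(l + z)^2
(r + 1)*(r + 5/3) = r^2 + 8*r/3 + 5/3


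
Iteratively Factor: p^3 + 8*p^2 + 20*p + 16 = (p + 2)*(p^2 + 6*p + 8) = (p + 2)*(p + 4)*(p + 2)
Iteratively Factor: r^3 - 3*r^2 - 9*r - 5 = (r - 5)*(r^2 + 2*r + 1) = (r - 5)*(r + 1)*(r + 1)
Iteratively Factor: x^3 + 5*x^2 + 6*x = (x + 3)*(x^2 + 2*x) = (x + 2)*(x + 3)*(x)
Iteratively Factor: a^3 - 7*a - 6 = (a - 3)*(a^2 + 3*a + 2) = (a - 3)*(a + 1)*(a + 2)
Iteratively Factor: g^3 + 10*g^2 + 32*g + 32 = (g + 4)*(g^2 + 6*g + 8) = (g + 4)^2*(g + 2)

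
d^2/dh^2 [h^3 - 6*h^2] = 6*h - 12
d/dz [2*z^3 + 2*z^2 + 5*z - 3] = 6*z^2 + 4*z + 5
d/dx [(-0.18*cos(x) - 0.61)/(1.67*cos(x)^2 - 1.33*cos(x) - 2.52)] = (-0.3006*cos(x)^2 - 2.0374*cos(x) + 0.3577)*sin(x)/(2.7889*cos(x)^4 - 4.4422*cos(x)^3 - 6.6479*cos(x)^2 + 6.7032*cos(x) + 6.3504)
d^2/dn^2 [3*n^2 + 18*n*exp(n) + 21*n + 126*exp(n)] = 18*n*exp(n) + 162*exp(n) + 6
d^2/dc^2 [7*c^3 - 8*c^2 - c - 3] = 42*c - 16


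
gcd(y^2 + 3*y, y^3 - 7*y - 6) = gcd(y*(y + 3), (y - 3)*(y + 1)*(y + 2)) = 1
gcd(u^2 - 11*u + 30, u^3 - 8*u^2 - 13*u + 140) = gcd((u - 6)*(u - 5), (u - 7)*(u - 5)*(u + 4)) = u - 5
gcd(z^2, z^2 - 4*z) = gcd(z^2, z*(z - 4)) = z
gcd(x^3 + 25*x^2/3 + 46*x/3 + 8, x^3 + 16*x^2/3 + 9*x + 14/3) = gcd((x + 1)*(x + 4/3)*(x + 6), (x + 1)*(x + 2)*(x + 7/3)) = x + 1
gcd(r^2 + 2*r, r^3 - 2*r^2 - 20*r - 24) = r + 2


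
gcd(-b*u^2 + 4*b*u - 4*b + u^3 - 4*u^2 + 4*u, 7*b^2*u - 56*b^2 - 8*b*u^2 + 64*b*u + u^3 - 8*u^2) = -b + u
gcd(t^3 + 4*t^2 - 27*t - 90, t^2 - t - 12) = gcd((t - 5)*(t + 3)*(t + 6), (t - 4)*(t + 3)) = t + 3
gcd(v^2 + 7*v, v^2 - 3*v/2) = v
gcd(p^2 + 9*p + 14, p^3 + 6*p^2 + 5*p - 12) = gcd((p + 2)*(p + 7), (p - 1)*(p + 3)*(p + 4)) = 1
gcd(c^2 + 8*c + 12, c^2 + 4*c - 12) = c + 6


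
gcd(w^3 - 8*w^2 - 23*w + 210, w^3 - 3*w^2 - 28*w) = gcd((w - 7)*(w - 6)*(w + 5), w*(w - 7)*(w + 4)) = w - 7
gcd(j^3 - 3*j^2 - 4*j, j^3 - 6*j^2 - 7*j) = j^2 + j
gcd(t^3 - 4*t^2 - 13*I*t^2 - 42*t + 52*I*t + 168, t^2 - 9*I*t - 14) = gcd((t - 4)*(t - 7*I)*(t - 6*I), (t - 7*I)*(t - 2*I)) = t - 7*I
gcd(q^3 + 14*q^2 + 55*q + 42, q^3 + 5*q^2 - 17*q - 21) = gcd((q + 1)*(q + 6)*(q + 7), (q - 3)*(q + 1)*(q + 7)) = q^2 + 8*q + 7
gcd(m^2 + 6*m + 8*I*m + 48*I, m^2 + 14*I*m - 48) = m + 8*I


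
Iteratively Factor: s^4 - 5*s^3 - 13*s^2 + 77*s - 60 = (s + 4)*(s^3 - 9*s^2 + 23*s - 15) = (s - 5)*(s + 4)*(s^2 - 4*s + 3) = (s - 5)*(s - 1)*(s + 4)*(s - 3)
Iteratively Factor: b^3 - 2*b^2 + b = (b - 1)*(b^2 - b) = (b - 1)^2*(b)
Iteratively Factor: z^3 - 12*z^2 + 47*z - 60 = (z - 5)*(z^2 - 7*z + 12) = (z - 5)*(z - 4)*(z - 3)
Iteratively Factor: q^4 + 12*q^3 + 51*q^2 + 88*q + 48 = (q + 4)*(q^3 + 8*q^2 + 19*q + 12) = (q + 3)*(q + 4)*(q^2 + 5*q + 4) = (q + 1)*(q + 3)*(q + 4)*(q + 4)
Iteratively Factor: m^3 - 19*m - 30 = (m - 5)*(m^2 + 5*m + 6) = (m - 5)*(m + 2)*(m + 3)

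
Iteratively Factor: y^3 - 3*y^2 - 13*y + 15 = (y - 5)*(y^2 + 2*y - 3) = (y - 5)*(y + 3)*(y - 1)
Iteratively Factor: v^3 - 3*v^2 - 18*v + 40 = (v + 4)*(v^2 - 7*v + 10) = (v - 5)*(v + 4)*(v - 2)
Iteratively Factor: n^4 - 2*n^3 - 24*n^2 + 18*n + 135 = (n + 3)*(n^3 - 5*n^2 - 9*n + 45) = (n + 3)^2*(n^2 - 8*n + 15) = (n - 3)*(n + 3)^2*(n - 5)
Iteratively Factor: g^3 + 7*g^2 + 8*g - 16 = (g - 1)*(g^2 + 8*g + 16) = (g - 1)*(g + 4)*(g + 4)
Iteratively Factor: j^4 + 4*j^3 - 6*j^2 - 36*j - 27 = (j + 3)*(j^3 + j^2 - 9*j - 9) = (j + 1)*(j + 3)*(j^2 - 9) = (j + 1)*(j + 3)^2*(j - 3)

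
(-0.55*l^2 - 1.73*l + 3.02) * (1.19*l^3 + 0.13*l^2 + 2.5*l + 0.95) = -0.6545*l^5 - 2.1302*l^4 + 1.9939*l^3 - 4.4549*l^2 + 5.9065*l + 2.869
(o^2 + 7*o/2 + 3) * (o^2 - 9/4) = o^4 + 7*o^3/2 + 3*o^2/4 - 63*o/8 - 27/4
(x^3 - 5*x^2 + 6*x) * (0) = 0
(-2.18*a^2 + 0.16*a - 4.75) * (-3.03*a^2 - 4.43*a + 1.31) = 6.6054*a^4 + 9.1726*a^3 + 10.8279*a^2 + 21.2521*a - 6.2225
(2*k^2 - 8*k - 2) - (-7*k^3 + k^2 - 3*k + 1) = 7*k^3 + k^2 - 5*k - 3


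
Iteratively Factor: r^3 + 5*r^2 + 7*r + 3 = (r + 1)*(r^2 + 4*r + 3) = (r + 1)*(r + 3)*(r + 1)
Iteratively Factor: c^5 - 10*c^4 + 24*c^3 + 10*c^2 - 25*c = (c - 1)*(c^4 - 9*c^3 + 15*c^2 + 25*c) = (c - 5)*(c - 1)*(c^3 - 4*c^2 - 5*c) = (c - 5)^2*(c - 1)*(c^2 + c) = (c - 5)^2*(c - 1)*(c + 1)*(c)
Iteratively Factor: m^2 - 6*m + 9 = (m - 3)*(m - 3)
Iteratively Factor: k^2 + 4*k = (k)*(k + 4)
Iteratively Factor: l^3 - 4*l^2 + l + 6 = (l - 3)*(l^2 - l - 2) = (l - 3)*(l - 2)*(l + 1)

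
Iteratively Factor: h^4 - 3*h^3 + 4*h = (h)*(h^3 - 3*h^2 + 4) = h*(h + 1)*(h^2 - 4*h + 4) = h*(h - 2)*(h + 1)*(h - 2)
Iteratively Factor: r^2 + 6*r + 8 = (r + 2)*(r + 4)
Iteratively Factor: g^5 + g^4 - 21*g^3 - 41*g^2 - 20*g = (g)*(g^4 + g^3 - 21*g^2 - 41*g - 20) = g*(g + 1)*(g^3 - 21*g - 20) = g*(g + 1)^2*(g^2 - g - 20) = g*(g + 1)^2*(g + 4)*(g - 5)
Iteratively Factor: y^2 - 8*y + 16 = (y - 4)*(y - 4)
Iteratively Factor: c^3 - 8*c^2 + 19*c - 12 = (c - 4)*(c^2 - 4*c + 3) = (c - 4)*(c - 1)*(c - 3)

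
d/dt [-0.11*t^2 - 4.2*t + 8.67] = -0.22*t - 4.2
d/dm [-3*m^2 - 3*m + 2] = -6*m - 3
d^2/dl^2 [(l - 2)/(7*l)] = -4/(7*l^3)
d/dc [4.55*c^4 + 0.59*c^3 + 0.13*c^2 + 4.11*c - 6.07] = 18.2*c^3 + 1.77*c^2 + 0.26*c + 4.11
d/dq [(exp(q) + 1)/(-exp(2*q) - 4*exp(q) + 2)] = (2*(exp(q) + 1)*(exp(q) + 2) - exp(2*q) - 4*exp(q) + 2)*exp(q)/(exp(2*q) + 4*exp(q) - 2)^2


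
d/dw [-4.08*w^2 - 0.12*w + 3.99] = -8.16*w - 0.12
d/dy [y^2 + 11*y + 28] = 2*y + 11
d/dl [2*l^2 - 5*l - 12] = 4*l - 5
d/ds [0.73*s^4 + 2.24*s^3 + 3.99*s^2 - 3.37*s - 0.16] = 2.92*s^3 + 6.72*s^2 + 7.98*s - 3.37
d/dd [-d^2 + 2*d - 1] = 2 - 2*d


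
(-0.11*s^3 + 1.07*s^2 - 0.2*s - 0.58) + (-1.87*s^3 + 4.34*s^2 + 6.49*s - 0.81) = -1.98*s^3 + 5.41*s^2 + 6.29*s - 1.39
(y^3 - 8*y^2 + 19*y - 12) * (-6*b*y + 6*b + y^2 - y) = -6*b*y^4 + 54*b*y^3 - 162*b*y^2 + 186*b*y - 72*b + y^5 - 9*y^4 + 27*y^3 - 31*y^2 + 12*y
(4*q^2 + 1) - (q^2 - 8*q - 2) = 3*q^2 + 8*q + 3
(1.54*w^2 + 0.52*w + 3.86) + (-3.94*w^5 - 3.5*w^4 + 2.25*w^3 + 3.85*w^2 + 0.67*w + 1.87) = -3.94*w^5 - 3.5*w^4 + 2.25*w^3 + 5.39*w^2 + 1.19*w + 5.73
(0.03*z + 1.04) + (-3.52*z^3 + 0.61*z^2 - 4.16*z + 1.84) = -3.52*z^3 + 0.61*z^2 - 4.13*z + 2.88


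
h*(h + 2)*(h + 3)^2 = h^4 + 8*h^3 + 21*h^2 + 18*h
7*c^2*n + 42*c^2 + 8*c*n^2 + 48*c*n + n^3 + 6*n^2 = (c + n)*(7*c + n)*(n + 6)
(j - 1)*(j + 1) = j^2 - 1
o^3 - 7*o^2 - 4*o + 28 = (o - 7)*(o - 2)*(o + 2)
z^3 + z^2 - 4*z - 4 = (z - 2)*(z + 1)*(z + 2)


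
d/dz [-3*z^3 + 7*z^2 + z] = -9*z^2 + 14*z + 1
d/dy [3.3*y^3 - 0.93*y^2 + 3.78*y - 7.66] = 9.9*y^2 - 1.86*y + 3.78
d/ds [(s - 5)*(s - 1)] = 2*s - 6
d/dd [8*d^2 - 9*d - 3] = 16*d - 9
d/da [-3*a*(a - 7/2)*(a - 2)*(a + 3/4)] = -12*a^3 + 171*a^2/4 - 69*a/4 - 63/4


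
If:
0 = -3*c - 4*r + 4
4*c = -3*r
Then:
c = -12/7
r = 16/7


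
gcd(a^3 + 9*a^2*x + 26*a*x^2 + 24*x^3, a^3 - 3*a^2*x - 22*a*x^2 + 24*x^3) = a + 4*x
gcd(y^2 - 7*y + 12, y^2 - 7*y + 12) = y^2 - 7*y + 12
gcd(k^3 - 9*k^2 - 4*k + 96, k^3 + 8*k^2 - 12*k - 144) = k - 4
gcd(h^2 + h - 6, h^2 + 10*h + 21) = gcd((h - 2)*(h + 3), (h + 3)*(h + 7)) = h + 3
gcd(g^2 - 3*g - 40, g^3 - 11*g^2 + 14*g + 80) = g - 8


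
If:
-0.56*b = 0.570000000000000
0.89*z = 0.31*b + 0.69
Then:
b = -1.02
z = 0.42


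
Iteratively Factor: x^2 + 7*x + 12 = (x + 4)*(x + 3)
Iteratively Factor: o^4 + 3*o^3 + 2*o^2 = (o)*(o^3 + 3*o^2 + 2*o) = o*(o + 1)*(o^2 + 2*o) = o*(o + 1)*(o + 2)*(o)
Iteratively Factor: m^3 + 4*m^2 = (m)*(m^2 + 4*m) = m*(m + 4)*(m)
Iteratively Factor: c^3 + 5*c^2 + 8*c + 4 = (c + 2)*(c^2 + 3*c + 2) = (c + 1)*(c + 2)*(c + 2)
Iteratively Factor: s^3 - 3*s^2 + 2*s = (s - 1)*(s^2 - 2*s) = s*(s - 1)*(s - 2)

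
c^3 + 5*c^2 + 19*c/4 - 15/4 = (c - 1/2)*(c + 5/2)*(c + 3)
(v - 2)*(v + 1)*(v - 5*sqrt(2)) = v^3 - 5*sqrt(2)*v^2 - v^2 - 2*v + 5*sqrt(2)*v + 10*sqrt(2)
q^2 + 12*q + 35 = (q + 5)*(q + 7)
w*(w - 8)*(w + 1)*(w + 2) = w^4 - 5*w^3 - 22*w^2 - 16*w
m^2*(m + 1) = m^3 + m^2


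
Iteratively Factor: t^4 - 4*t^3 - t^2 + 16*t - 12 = (t - 1)*(t^3 - 3*t^2 - 4*t + 12) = (t - 1)*(t + 2)*(t^2 - 5*t + 6) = (t - 3)*(t - 1)*(t + 2)*(t - 2)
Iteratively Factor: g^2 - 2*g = (g)*(g - 2)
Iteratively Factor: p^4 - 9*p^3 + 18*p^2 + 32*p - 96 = (p - 3)*(p^3 - 6*p^2 + 32) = (p - 4)*(p - 3)*(p^2 - 2*p - 8) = (p - 4)^2*(p - 3)*(p + 2)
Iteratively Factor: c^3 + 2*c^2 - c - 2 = (c - 1)*(c^2 + 3*c + 2) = (c - 1)*(c + 2)*(c + 1)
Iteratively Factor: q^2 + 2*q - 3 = (q - 1)*(q + 3)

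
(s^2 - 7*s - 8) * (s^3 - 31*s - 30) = s^5 - 7*s^4 - 39*s^3 + 187*s^2 + 458*s + 240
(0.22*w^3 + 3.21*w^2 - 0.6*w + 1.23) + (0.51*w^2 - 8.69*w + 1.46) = 0.22*w^3 + 3.72*w^2 - 9.29*w + 2.69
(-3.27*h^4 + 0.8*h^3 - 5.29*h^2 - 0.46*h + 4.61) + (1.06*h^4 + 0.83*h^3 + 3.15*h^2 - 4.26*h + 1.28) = -2.21*h^4 + 1.63*h^3 - 2.14*h^2 - 4.72*h + 5.89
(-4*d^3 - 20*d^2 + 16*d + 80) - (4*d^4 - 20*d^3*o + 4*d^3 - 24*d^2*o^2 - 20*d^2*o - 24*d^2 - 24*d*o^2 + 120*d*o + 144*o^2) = -4*d^4 + 20*d^3*o - 8*d^3 + 24*d^2*o^2 + 20*d^2*o + 4*d^2 + 24*d*o^2 - 120*d*o + 16*d - 144*o^2 + 80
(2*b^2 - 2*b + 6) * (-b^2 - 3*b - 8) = -2*b^4 - 4*b^3 - 16*b^2 - 2*b - 48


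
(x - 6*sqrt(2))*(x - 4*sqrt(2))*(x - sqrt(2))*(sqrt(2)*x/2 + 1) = sqrt(2)*x^4/2 - 10*x^3 + 23*sqrt(2)*x^2 + 20*x - 48*sqrt(2)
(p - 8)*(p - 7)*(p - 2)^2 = p^4 - 19*p^3 + 120*p^2 - 284*p + 224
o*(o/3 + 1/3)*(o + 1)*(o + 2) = o^4/3 + 4*o^3/3 + 5*o^2/3 + 2*o/3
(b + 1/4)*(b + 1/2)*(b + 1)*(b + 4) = b^4 + 23*b^3/4 + 63*b^2/8 + 29*b/8 + 1/2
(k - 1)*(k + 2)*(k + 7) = k^3 + 8*k^2 + 5*k - 14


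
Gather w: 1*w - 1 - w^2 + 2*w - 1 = -w^2 + 3*w - 2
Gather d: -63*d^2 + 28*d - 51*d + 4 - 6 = -63*d^2 - 23*d - 2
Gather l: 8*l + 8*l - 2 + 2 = 16*l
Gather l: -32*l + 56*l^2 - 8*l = 56*l^2 - 40*l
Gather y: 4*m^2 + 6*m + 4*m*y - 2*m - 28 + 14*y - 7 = 4*m^2 + 4*m + y*(4*m + 14) - 35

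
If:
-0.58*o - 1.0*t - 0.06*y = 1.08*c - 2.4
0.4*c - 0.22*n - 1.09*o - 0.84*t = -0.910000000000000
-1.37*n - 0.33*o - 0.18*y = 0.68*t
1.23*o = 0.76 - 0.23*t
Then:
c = 0.914170664797669 - 0.0619179115212712*y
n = -0.134865202097046*y - 0.682541702338804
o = 0.396753595783094 - 0.00144119024428575*y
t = 0.00770723478465858*y + 1.18257859646432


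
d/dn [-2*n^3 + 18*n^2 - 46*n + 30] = -6*n^2 + 36*n - 46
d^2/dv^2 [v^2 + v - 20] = 2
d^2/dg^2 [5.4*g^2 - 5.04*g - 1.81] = 10.8000000000000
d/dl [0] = 0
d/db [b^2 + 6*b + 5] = 2*b + 6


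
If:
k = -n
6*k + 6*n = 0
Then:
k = -n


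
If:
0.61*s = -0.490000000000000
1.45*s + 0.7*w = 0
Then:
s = -0.80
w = 1.66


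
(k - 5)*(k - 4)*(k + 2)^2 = k^4 - 5*k^3 - 12*k^2 + 44*k + 80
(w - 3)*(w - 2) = w^2 - 5*w + 6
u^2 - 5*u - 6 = (u - 6)*(u + 1)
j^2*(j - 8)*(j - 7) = j^4 - 15*j^3 + 56*j^2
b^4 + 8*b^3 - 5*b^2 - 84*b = b*(b - 3)*(b + 4)*(b + 7)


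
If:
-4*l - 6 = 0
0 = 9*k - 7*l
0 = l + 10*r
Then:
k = -7/6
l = -3/2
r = 3/20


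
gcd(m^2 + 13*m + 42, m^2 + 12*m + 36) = m + 6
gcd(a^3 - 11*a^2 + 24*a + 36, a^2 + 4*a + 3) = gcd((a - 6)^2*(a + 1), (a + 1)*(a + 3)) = a + 1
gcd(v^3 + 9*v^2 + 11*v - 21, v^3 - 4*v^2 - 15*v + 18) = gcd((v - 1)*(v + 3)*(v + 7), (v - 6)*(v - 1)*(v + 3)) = v^2 + 2*v - 3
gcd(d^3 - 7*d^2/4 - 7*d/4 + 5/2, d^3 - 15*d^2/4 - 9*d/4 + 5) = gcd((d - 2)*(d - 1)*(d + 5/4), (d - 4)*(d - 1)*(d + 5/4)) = d^2 + d/4 - 5/4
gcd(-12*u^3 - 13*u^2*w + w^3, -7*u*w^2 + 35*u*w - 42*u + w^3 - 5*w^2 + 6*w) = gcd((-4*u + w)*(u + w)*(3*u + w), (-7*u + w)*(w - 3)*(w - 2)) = 1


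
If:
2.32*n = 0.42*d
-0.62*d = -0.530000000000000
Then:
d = 0.85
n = 0.15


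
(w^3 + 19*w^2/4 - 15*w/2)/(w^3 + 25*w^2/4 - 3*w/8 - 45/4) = 2*w/(2*w + 3)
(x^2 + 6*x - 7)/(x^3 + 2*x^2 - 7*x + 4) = (x + 7)/(x^2 + 3*x - 4)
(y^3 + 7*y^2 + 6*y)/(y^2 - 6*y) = (y^2 + 7*y + 6)/(y - 6)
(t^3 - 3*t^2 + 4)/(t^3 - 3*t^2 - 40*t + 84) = (t^2 - t - 2)/(t^2 - t - 42)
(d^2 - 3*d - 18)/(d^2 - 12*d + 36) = (d + 3)/(d - 6)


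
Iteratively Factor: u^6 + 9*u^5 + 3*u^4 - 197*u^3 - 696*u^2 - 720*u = (u + 3)*(u^5 + 6*u^4 - 15*u^3 - 152*u^2 - 240*u) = u*(u + 3)*(u^4 + 6*u^3 - 15*u^2 - 152*u - 240) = u*(u - 5)*(u + 3)*(u^3 + 11*u^2 + 40*u + 48) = u*(u - 5)*(u + 3)*(u + 4)*(u^2 + 7*u + 12) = u*(u - 5)*(u + 3)*(u + 4)^2*(u + 3)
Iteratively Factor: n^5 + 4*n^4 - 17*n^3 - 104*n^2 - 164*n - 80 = (n + 2)*(n^4 + 2*n^3 - 21*n^2 - 62*n - 40) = (n - 5)*(n + 2)*(n^3 + 7*n^2 + 14*n + 8) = (n - 5)*(n + 2)^2*(n^2 + 5*n + 4) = (n - 5)*(n + 2)^2*(n + 4)*(n + 1)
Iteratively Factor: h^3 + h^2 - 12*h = (h)*(h^2 + h - 12) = h*(h - 3)*(h + 4)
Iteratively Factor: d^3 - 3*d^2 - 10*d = (d)*(d^2 - 3*d - 10) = d*(d - 5)*(d + 2)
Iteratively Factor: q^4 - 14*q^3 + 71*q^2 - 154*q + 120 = (q - 3)*(q^3 - 11*q^2 + 38*q - 40) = (q - 5)*(q - 3)*(q^2 - 6*q + 8) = (q - 5)*(q - 3)*(q - 2)*(q - 4)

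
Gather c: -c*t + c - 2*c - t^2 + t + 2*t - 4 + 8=c*(-t - 1) - t^2 + 3*t + 4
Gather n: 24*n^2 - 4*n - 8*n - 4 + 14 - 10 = 24*n^2 - 12*n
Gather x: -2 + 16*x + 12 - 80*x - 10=-64*x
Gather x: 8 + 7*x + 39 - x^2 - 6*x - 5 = -x^2 + x + 42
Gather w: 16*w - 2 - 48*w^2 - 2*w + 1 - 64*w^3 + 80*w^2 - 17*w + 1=-64*w^3 + 32*w^2 - 3*w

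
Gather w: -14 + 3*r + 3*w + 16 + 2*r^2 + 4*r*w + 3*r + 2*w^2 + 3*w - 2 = 2*r^2 + 6*r + 2*w^2 + w*(4*r + 6)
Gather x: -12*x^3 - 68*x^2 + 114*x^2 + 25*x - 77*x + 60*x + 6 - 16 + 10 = -12*x^3 + 46*x^2 + 8*x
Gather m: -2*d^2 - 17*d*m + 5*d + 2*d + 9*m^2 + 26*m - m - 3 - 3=-2*d^2 + 7*d + 9*m^2 + m*(25 - 17*d) - 6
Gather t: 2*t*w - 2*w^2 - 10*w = 2*t*w - 2*w^2 - 10*w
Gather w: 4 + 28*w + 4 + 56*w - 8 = 84*w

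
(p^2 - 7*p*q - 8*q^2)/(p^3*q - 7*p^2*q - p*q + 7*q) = (p^2 - 7*p*q - 8*q^2)/(q*(p^3 - 7*p^2 - p + 7))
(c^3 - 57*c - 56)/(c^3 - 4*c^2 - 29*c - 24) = (c + 7)/(c + 3)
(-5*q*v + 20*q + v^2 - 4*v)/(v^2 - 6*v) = (-5*q*v + 20*q + v^2 - 4*v)/(v*(v - 6))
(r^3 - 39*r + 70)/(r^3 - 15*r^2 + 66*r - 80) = (r + 7)/(r - 8)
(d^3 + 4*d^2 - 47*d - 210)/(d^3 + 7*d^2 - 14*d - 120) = (d - 7)/(d - 4)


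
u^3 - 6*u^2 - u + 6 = (u - 6)*(u - 1)*(u + 1)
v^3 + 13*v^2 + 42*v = v*(v + 6)*(v + 7)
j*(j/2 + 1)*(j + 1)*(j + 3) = j^4/2 + 3*j^3 + 11*j^2/2 + 3*j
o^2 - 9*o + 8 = (o - 8)*(o - 1)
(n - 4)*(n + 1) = n^2 - 3*n - 4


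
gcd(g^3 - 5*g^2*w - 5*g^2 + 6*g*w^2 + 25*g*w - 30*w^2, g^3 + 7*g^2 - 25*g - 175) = g - 5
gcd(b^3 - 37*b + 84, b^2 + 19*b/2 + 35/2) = b + 7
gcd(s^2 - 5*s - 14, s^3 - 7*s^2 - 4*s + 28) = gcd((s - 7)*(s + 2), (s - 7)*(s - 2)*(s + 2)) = s^2 - 5*s - 14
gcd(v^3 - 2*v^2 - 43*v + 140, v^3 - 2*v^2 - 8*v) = v - 4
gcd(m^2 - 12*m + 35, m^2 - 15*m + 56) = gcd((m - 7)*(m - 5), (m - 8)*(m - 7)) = m - 7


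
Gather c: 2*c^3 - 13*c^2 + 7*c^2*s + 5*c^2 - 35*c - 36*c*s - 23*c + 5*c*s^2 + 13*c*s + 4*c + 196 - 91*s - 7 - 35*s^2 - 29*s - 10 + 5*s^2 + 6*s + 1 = 2*c^3 + c^2*(7*s - 8) + c*(5*s^2 - 23*s - 54) - 30*s^2 - 114*s + 180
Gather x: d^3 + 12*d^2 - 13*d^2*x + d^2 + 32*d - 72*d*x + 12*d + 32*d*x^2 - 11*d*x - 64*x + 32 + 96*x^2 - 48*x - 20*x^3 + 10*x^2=d^3 + 13*d^2 + 44*d - 20*x^3 + x^2*(32*d + 106) + x*(-13*d^2 - 83*d - 112) + 32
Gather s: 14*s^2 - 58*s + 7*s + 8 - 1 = 14*s^2 - 51*s + 7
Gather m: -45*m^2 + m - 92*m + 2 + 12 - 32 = -45*m^2 - 91*m - 18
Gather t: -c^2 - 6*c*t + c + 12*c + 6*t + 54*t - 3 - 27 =-c^2 + 13*c + t*(60 - 6*c) - 30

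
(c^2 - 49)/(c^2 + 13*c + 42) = (c - 7)/(c + 6)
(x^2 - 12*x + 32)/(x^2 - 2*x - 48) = (x - 4)/(x + 6)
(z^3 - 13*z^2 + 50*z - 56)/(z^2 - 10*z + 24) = (z^2 - 9*z + 14)/(z - 6)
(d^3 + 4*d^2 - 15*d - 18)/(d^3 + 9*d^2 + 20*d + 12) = (d - 3)/(d + 2)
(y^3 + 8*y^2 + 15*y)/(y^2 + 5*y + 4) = y*(y^2 + 8*y + 15)/(y^2 + 5*y + 4)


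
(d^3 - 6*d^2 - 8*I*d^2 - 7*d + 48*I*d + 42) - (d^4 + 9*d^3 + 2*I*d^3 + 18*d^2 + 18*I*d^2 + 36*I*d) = -d^4 - 8*d^3 - 2*I*d^3 - 24*d^2 - 26*I*d^2 - 7*d + 12*I*d + 42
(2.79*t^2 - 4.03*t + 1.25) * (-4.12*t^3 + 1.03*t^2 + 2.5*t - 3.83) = -11.4948*t^5 + 19.4773*t^4 - 2.3259*t^3 - 19.4732*t^2 + 18.5599*t - 4.7875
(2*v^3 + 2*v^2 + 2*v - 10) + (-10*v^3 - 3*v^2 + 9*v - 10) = -8*v^3 - v^2 + 11*v - 20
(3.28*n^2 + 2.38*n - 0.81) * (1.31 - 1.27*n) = -4.1656*n^3 + 1.2742*n^2 + 4.1465*n - 1.0611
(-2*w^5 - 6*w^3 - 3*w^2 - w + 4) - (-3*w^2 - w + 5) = -2*w^5 - 6*w^3 - 1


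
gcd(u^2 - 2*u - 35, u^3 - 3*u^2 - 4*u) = 1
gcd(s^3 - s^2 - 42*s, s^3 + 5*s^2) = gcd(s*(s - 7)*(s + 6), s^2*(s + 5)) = s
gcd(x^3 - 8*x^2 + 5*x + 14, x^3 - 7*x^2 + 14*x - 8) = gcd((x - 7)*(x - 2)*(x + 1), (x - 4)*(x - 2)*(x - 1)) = x - 2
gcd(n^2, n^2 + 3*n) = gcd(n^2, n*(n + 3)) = n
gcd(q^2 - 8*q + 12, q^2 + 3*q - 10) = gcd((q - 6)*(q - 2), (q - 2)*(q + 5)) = q - 2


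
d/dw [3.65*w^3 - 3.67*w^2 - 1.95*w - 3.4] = 10.95*w^2 - 7.34*w - 1.95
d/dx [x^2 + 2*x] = 2*x + 2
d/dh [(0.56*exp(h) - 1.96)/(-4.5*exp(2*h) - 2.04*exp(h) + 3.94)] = (2.52*exp(2*h) - 17.64*exp(h) - 1.792)*exp(h)/(20.25*exp(4*h) + 18.36*exp(3*h) - 31.2984*exp(2*h) - 16.0752*exp(h) + 15.5236)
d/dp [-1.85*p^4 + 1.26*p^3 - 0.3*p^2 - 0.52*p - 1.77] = -7.4*p^3 + 3.78*p^2 - 0.6*p - 0.52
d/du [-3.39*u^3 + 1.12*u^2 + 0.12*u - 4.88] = -10.17*u^2 + 2.24*u + 0.12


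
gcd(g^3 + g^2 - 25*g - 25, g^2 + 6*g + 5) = g^2 + 6*g + 5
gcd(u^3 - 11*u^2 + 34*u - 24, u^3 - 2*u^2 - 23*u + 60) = u - 4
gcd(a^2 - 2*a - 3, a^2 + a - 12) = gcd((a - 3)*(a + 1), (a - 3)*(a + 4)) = a - 3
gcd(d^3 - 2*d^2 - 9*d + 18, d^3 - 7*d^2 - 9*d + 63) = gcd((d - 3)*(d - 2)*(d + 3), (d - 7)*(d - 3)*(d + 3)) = d^2 - 9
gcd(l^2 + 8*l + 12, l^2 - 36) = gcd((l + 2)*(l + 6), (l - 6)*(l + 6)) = l + 6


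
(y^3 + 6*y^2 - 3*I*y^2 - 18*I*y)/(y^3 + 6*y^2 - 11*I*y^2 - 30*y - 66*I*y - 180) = y*(y - 3*I)/(y^2 - 11*I*y - 30)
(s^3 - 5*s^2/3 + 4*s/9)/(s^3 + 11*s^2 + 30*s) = (9*s^2 - 15*s + 4)/(9*(s^2 + 11*s + 30))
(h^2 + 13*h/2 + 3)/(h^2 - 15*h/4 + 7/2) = 2*(2*h^2 + 13*h + 6)/(4*h^2 - 15*h + 14)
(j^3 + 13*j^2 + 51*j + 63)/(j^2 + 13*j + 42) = (j^2 + 6*j + 9)/(j + 6)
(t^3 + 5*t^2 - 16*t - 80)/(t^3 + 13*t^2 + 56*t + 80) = (t - 4)/(t + 4)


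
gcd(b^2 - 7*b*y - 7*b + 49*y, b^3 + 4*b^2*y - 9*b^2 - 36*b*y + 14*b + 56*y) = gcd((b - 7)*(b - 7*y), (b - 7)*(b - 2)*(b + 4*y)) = b - 7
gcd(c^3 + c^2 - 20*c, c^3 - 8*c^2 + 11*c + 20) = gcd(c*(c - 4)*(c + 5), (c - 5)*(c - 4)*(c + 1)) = c - 4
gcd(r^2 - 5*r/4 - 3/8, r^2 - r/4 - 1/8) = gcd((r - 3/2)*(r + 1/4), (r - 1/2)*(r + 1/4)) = r + 1/4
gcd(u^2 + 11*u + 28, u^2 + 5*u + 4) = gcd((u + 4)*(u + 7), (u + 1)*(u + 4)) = u + 4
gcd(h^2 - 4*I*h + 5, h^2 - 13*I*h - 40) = h - 5*I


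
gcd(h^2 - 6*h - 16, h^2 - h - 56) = h - 8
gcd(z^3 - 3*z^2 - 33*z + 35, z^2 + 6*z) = 1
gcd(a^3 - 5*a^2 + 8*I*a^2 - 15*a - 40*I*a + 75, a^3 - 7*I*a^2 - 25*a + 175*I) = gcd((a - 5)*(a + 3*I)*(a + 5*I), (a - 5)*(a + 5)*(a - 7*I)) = a - 5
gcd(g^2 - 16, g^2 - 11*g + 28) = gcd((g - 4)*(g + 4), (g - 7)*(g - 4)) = g - 4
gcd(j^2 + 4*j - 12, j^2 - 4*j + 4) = j - 2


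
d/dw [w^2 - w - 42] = 2*w - 1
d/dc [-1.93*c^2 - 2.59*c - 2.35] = -3.86*c - 2.59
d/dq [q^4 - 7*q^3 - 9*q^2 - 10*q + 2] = 4*q^3 - 21*q^2 - 18*q - 10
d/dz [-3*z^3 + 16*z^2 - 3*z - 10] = -9*z^2 + 32*z - 3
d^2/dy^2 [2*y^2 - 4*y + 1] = 4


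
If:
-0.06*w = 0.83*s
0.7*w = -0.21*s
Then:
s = 0.00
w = 0.00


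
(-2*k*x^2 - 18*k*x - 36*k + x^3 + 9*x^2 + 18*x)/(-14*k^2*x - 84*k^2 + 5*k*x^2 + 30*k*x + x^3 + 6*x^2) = (x + 3)/(7*k + x)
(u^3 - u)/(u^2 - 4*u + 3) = u*(u + 1)/(u - 3)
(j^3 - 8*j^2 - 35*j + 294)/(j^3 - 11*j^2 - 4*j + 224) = (j^2 - j - 42)/(j^2 - 4*j - 32)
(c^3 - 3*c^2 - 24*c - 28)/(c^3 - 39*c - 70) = (c + 2)/(c + 5)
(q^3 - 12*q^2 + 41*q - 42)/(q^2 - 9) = (q^2 - 9*q + 14)/(q + 3)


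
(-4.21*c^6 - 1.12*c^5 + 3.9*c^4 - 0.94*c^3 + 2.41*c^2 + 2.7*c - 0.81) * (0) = 0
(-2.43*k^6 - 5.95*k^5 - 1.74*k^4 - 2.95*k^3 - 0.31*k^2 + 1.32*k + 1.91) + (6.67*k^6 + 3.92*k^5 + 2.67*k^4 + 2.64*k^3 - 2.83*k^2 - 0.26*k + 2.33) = 4.24*k^6 - 2.03*k^5 + 0.93*k^4 - 0.31*k^3 - 3.14*k^2 + 1.06*k + 4.24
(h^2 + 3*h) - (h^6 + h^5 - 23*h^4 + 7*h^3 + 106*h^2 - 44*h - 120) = -h^6 - h^5 + 23*h^4 - 7*h^3 - 105*h^2 + 47*h + 120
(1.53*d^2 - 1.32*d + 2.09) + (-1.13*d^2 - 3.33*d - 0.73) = 0.4*d^2 - 4.65*d + 1.36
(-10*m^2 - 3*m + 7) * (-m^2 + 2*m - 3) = 10*m^4 - 17*m^3 + 17*m^2 + 23*m - 21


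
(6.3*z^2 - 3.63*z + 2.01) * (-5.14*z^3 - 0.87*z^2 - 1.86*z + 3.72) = -32.382*z^5 + 13.1772*z^4 - 18.8913*z^3 + 28.4391*z^2 - 17.2422*z + 7.4772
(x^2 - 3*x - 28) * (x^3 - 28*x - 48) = x^5 - 3*x^4 - 56*x^3 + 36*x^2 + 928*x + 1344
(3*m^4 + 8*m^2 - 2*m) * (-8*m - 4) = -24*m^5 - 12*m^4 - 64*m^3 - 16*m^2 + 8*m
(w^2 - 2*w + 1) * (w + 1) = w^3 - w^2 - w + 1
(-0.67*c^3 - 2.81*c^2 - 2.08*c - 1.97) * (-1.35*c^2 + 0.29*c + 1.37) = 0.9045*c^5 + 3.5992*c^4 + 1.0752*c^3 - 1.7934*c^2 - 3.4209*c - 2.6989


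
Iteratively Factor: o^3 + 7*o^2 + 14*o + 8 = (o + 4)*(o^2 + 3*o + 2) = (o + 1)*(o + 4)*(o + 2)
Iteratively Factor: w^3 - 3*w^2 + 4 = (w - 2)*(w^2 - w - 2) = (w - 2)^2*(w + 1)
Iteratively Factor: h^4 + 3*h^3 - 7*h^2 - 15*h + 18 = (h - 1)*(h^3 + 4*h^2 - 3*h - 18) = (h - 2)*(h - 1)*(h^2 + 6*h + 9) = (h - 2)*(h - 1)*(h + 3)*(h + 3)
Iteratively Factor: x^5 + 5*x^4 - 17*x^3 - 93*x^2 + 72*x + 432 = (x + 4)*(x^4 + x^3 - 21*x^2 - 9*x + 108) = (x - 3)*(x + 4)*(x^3 + 4*x^2 - 9*x - 36) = (x - 3)^2*(x + 4)*(x^2 + 7*x + 12) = (x - 3)^2*(x + 4)^2*(x + 3)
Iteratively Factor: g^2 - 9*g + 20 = (g - 5)*(g - 4)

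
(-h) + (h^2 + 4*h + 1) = h^2 + 3*h + 1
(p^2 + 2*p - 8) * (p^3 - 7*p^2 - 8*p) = p^5 - 5*p^4 - 30*p^3 + 40*p^2 + 64*p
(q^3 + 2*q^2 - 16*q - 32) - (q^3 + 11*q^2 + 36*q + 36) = -9*q^2 - 52*q - 68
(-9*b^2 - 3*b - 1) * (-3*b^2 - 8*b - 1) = 27*b^4 + 81*b^3 + 36*b^2 + 11*b + 1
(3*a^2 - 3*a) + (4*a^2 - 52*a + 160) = 7*a^2 - 55*a + 160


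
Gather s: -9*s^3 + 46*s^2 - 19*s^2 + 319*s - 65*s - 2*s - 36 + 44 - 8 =-9*s^3 + 27*s^2 + 252*s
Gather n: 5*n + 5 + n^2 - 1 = n^2 + 5*n + 4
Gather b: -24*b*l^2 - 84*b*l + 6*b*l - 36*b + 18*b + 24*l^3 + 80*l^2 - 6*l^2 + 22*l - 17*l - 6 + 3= b*(-24*l^2 - 78*l - 18) + 24*l^3 + 74*l^2 + 5*l - 3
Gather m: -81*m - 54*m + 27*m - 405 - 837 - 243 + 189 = -108*m - 1296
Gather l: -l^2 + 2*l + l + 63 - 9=-l^2 + 3*l + 54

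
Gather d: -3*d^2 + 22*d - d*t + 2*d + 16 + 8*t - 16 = -3*d^2 + d*(24 - t) + 8*t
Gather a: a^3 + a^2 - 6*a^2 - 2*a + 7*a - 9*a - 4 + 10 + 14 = a^3 - 5*a^2 - 4*a + 20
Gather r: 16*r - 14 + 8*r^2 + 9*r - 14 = 8*r^2 + 25*r - 28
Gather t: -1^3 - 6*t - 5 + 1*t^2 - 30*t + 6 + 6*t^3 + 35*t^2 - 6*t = 6*t^3 + 36*t^2 - 42*t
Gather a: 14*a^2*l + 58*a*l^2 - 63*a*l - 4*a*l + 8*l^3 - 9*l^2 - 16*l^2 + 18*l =14*a^2*l + a*(58*l^2 - 67*l) + 8*l^3 - 25*l^2 + 18*l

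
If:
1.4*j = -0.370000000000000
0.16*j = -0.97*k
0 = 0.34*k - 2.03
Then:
No Solution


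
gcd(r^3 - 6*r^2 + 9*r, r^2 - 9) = r - 3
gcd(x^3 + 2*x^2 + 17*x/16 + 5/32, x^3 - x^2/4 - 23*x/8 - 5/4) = x^2 + 7*x/4 + 5/8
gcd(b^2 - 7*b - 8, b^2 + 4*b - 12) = 1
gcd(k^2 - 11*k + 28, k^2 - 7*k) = k - 7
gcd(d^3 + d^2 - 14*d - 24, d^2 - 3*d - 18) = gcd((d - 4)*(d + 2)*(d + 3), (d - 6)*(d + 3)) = d + 3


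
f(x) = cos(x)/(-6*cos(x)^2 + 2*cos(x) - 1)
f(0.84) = -0.29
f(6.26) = -0.20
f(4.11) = 0.14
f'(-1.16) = -0.03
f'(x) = (-12*sin(x)*cos(x) + 2*sin(x))*cos(x)/(-6*cos(x)^2 + 2*cos(x) - 1)^2 - sin(x)/(-6*cos(x)^2 + 2*cos(x) - 1) = (1 - 6*cos(x)^2)*sin(x)/(6*sin(x)^2 + 2*cos(x) - 7)^2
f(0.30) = -0.21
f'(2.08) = -0.03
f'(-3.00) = 0.01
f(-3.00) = 0.11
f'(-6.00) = -0.06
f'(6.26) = 0.00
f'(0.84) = -0.23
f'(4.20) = 0.03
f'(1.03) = -0.21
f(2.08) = 0.14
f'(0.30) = -0.06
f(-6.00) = -0.21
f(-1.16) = -0.34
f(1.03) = -0.33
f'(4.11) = 0.05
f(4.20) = 0.14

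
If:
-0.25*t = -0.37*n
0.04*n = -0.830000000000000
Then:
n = -20.75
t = -30.71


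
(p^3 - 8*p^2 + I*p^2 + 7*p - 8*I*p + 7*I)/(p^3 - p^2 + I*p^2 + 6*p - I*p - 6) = (p^2 + p*(-7 + I) - 7*I)/(p^2 + I*p + 6)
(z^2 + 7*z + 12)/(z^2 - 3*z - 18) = (z + 4)/(z - 6)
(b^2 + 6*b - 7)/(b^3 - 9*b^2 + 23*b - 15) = (b + 7)/(b^2 - 8*b + 15)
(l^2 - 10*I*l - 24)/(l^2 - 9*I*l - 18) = (l - 4*I)/(l - 3*I)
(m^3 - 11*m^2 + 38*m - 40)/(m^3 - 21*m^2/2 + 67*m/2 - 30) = 2*(m - 2)/(2*m - 3)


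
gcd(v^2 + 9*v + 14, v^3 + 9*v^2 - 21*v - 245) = v + 7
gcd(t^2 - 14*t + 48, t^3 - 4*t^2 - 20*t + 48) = t - 6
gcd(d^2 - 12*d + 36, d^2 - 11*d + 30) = d - 6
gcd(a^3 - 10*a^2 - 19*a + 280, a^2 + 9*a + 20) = a + 5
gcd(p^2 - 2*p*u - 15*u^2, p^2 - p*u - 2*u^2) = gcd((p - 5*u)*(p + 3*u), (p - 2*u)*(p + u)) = 1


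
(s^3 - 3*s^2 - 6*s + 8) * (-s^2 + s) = -s^5 + 4*s^4 + 3*s^3 - 14*s^2 + 8*s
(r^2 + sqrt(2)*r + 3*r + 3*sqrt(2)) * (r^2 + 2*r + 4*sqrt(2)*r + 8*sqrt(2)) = r^4 + 5*r^3 + 5*sqrt(2)*r^3 + 14*r^2 + 25*sqrt(2)*r^2 + 40*r + 30*sqrt(2)*r + 48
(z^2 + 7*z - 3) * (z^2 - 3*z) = z^4 + 4*z^3 - 24*z^2 + 9*z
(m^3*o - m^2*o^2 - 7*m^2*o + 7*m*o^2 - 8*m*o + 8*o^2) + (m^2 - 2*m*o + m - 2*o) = m^3*o - m^2*o^2 - 7*m^2*o + m^2 + 7*m*o^2 - 10*m*o + m + 8*o^2 - 2*o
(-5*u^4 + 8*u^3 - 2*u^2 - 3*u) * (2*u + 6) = -10*u^5 - 14*u^4 + 44*u^3 - 18*u^2 - 18*u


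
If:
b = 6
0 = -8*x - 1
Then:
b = 6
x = -1/8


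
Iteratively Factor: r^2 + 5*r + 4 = (r + 4)*(r + 1)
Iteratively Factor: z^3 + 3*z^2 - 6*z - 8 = (z + 1)*(z^2 + 2*z - 8) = (z - 2)*(z + 1)*(z + 4)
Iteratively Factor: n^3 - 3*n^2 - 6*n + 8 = (n - 1)*(n^2 - 2*n - 8) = (n - 1)*(n + 2)*(n - 4)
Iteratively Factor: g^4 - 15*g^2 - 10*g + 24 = (g + 3)*(g^3 - 3*g^2 - 6*g + 8) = (g - 4)*(g + 3)*(g^2 + g - 2) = (g - 4)*(g - 1)*(g + 3)*(g + 2)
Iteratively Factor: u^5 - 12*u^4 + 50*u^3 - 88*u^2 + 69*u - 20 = (u - 4)*(u^4 - 8*u^3 + 18*u^2 - 16*u + 5) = (u - 4)*(u - 1)*(u^3 - 7*u^2 + 11*u - 5) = (u - 5)*(u - 4)*(u - 1)*(u^2 - 2*u + 1) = (u - 5)*(u - 4)*(u - 1)^2*(u - 1)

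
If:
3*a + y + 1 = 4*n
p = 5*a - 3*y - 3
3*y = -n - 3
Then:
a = -13*y/3 - 13/3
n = -3*y - 3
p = -74*y/3 - 74/3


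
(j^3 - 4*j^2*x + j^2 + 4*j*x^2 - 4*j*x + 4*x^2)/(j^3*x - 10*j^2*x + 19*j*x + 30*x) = (j^2 - 4*j*x + 4*x^2)/(x*(j^2 - 11*j + 30))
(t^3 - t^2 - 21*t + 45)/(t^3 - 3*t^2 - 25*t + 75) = (t - 3)/(t - 5)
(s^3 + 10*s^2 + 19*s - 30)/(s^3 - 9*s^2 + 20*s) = (s^3 + 10*s^2 + 19*s - 30)/(s*(s^2 - 9*s + 20))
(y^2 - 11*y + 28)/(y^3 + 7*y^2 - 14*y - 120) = (y - 7)/(y^2 + 11*y + 30)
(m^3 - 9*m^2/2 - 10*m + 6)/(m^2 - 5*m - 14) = (m^2 - 13*m/2 + 3)/(m - 7)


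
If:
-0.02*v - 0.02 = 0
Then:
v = -1.00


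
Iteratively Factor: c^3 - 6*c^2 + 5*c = (c - 1)*(c^2 - 5*c) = (c - 5)*(c - 1)*(c)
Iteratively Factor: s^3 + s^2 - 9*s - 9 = (s + 1)*(s^2 - 9) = (s - 3)*(s + 1)*(s + 3)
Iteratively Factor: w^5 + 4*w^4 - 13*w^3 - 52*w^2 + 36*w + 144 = (w - 3)*(w^4 + 7*w^3 + 8*w^2 - 28*w - 48) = (w - 3)*(w + 3)*(w^3 + 4*w^2 - 4*w - 16) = (w - 3)*(w + 2)*(w + 3)*(w^2 + 2*w - 8) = (w - 3)*(w - 2)*(w + 2)*(w + 3)*(w + 4)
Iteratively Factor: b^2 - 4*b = (b - 4)*(b)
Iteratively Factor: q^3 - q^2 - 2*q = (q + 1)*(q^2 - 2*q) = q*(q + 1)*(q - 2)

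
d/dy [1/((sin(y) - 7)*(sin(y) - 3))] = 2*(5 - sin(y))*cos(y)/((sin(y) - 7)^2*(sin(y) - 3)^2)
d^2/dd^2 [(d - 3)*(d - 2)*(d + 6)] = 6*d + 2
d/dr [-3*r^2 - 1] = -6*r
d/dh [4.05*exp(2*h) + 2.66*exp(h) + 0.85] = (8.1*exp(h) + 2.66)*exp(h)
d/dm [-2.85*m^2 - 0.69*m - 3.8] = -5.7*m - 0.69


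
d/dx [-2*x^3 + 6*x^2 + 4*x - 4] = -6*x^2 + 12*x + 4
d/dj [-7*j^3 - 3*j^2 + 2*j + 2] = -21*j^2 - 6*j + 2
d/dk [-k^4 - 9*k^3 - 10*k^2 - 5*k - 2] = -4*k^3 - 27*k^2 - 20*k - 5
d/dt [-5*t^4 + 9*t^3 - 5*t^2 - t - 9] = -20*t^3 + 27*t^2 - 10*t - 1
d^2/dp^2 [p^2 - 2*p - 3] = 2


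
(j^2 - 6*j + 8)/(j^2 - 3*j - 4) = (j - 2)/(j + 1)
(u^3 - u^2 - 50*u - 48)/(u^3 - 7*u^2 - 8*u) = (u + 6)/u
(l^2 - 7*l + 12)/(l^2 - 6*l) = (l^2 - 7*l + 12)/(l*(l - 6))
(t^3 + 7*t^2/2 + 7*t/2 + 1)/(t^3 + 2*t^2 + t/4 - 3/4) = 2*(2*t^2 + 5*t + 2)/(4*t^2 + 4*t - 3)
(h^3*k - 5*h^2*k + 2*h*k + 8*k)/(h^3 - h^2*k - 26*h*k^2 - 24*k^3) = k*(-h^3 + 5*h^2 - 2*h - 8)/(-h^3 + h^2*k + 26*h*k^2 + 24*k^3)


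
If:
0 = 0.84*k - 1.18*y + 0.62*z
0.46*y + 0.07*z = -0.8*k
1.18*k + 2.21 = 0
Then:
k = -1.87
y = 2.23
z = 6.77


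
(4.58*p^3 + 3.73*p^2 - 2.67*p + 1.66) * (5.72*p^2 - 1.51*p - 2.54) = 26.1976*p^5 + 14.4198*p^4 - 32.5379*p^3 + 4.0527*p^2 + 4.2752*p - 4.2164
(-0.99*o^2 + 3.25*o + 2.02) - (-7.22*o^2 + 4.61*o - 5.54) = 6.23*o^2 - 1.36*o + 7.56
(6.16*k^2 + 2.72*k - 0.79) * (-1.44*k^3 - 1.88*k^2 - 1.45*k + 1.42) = -8.8704*k^5 - 15.4976*k^4 - 12.908*k^3 + 6.2884*k^2 + 5.0079*k - 1.1218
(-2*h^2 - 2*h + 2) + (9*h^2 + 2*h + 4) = 7*h^2 + 6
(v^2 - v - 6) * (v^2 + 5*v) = v^4 + 4*v^3 - 11*v^2 - 30*v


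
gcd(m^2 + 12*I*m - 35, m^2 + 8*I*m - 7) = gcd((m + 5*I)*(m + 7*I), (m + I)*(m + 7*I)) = m + 7*I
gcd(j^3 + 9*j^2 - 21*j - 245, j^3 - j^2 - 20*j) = j - 5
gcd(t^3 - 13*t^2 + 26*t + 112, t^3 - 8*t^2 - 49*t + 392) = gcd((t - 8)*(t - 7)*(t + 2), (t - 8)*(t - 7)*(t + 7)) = t^2 - 15*t + 56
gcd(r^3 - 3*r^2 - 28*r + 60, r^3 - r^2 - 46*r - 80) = r + 5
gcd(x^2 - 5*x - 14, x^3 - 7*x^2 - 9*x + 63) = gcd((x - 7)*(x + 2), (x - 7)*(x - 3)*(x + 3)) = x - 7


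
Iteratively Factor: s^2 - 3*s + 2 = (s - 1)*(s - 2)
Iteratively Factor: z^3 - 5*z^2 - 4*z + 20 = (z - 2)*(z^2 - 3*z - 10) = (z - 5)*(z - 2)*(z + 2)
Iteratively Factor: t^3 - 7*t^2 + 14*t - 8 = (t - 1)*(t^2 - 6*t + 8) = (t - 2)*(t - 1)*(t - 4)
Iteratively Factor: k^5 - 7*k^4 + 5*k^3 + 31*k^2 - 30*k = (k - 3)*(k^4 - 4*k^3 - 7*k^2 + 10*k) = (k - 5)*(k - 3)*(k^3 + k^2 - 2*k) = (k - 5)*(k - 3)*(k - 1)*(k^2 + 2*k) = k*(k - 5)*(k - 3)*(k - 1)*(k + 2)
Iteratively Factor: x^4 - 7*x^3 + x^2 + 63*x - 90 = (x - 2)*(x^3 - 5*x^2 - 9*x + 45) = (x - 2)*(x + 3)*(x^2 - 8*x + 15) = (x - 5)*(x - 2)*(x + 3)*(x - 3)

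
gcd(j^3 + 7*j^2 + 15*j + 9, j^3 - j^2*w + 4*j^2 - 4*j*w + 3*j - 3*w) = j^2 + 4*j + 3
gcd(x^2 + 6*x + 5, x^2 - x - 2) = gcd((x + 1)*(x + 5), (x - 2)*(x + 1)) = x + 1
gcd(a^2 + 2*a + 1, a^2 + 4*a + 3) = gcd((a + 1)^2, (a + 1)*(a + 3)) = a + 1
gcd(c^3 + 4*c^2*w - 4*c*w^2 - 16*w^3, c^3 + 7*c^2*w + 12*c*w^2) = c + 4*w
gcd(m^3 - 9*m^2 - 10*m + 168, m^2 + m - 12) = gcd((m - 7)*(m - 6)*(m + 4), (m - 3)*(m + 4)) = m + 4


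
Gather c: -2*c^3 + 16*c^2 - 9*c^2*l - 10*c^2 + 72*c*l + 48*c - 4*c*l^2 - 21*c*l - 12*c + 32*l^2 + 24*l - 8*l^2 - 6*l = -2*c^3 + c^2*(6 - 9*l) + c*(-4*l^2 + 51*l + 36) + 24*l^2 + 18*l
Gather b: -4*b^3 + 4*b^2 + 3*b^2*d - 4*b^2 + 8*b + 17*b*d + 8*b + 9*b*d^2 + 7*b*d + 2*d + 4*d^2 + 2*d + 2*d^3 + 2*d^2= -4*b^3 + 3*b^2*d + b*(9*d^2 + 24*d + 16) + 2*d^3 + 6*d^2 + 4*d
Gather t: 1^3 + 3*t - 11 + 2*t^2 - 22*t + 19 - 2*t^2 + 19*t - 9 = 0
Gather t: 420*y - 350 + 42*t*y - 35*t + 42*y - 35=t*(42*y - 35) + 462*y - 385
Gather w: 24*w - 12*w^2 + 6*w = -12*w^2 + 30*w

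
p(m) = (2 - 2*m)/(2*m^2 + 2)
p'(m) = -4*m*(2 - 2*m)/(2*m^2 + 2)^2 - 2/(2*m^2 + 2)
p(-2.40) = 0.50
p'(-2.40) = 0.21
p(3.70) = -0.18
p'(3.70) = 0.02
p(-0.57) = 1.18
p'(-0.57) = 0.26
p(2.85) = -0.20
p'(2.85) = 0.02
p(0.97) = 0.02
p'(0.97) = -0.53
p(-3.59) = 0.33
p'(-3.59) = 0.10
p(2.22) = -0.21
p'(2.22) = -0.01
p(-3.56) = 0.33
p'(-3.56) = 0.10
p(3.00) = -0.20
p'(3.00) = 0.02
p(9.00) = -0.10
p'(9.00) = 0.01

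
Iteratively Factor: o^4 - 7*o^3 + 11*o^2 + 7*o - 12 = (o + 1)*(o^3 - 8*o^2 + 19*o - 12) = (o - 4)*(o + 1)*(o^2 - 4*o + 3) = (o - 4)*(o - 1)*(o + 1)*(o - 3)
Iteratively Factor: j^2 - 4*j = (j)*(j - 4)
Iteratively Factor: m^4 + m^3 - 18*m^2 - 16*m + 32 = (m + 2)*(m^3 - m^2 - 16*m + 16) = (m + 2)*(m + 4)*(m^2 - 5*m + 4) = (m - 4)*(m + 2)*(m + 4)*(m - 1)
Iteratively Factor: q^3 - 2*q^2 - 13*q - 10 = (q + 2)*(q^2 - 4*q - 5) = (q - 5)*(q + 2)*(q + 1)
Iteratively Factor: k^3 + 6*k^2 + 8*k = (k)*(k^2 + 6*k + 8) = k*(k + 2)*(k + 4)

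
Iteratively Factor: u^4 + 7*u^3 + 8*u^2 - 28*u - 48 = (u + 3)*(u^3 + 4*u^2 - 4*u - 16) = (u + 3)*(u + 4)*(u^2 - 4) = (u + 2)*(u + 3)*(u + 4)*(u - 2)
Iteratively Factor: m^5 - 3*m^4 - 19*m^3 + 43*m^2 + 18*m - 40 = (m - 5)*(m^4 + 2*m^3 - 9*m^2 - 2*m + 8) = (m - 5)*(m - 1)*(m^3 + 3*m^2 - 6*m - 8) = (m - 5)*(m - 1)*(m + 1)*(m^2 + 2*m - 8) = (m - 5)*(m - 1)*(m + 1)*(m + 4)*(m - 2)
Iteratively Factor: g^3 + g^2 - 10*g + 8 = (g - 2)*(g^2 + 3*g - 4) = (g - 2)*(g + 4)*(g - 1)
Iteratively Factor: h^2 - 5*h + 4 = (h - 4)*(h - 1)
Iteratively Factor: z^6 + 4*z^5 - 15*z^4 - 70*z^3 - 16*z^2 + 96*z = (z - 1)*(z^5 + 5*z^4 - 10*z^3 - 80*z^2 - 96*z) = (z - 1)*(z + 4)*(z^4 + z^3 - 14*z^2 - 24*z) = (z - 4)*(z - 1)*(z + 4)*(z^3 + 5*z^2 + 6*z) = z*(z - 4)*(z - 1)*(z + 4)*(z^2 + 5*z + 6) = z*(z - 4)*(z - 1)*(z + 2)*(z + 4)*(z + 3)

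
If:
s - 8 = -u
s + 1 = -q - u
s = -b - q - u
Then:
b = 1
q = -9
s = 8 - u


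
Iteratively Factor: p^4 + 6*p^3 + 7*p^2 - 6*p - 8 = (p - 1)*(p^3 + 7*p^2 + 14*p + 8) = (p - 1)*(p + 4)*(p^2 + 3*p + 2) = (p - 1)*(p + 2)*(p + 4)*(p + 1)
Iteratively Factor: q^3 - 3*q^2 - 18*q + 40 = (q - 2)*(q^2 - q - 20) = (q - 5)*(q - 2)*(q + 4)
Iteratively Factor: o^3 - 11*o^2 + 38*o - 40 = (o - 5)*(o^2 - 6*o + 8) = (o - 5)*(o - 4)*(o - 2)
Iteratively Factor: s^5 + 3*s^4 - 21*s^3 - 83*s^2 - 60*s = (s + 1)*(s^4 + 2*s^3 - 23*s^2 - 60*s) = (s + 1)*(s + 4)*(s^3 - 2*s^2 - 15*s) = (s - 5)*(s + 1)*(s + 4)*(s^2 + 3*s) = s*(s - 5)*(s + 1)*(s + 4)*(s + 3)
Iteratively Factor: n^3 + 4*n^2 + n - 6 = (n + 3)*(n^2 + n - 2) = (n + 2)*(n + 3)*(n - 1)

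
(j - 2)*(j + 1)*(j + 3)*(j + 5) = j^4 + 7*j^3 + 5*j^2 - 31*j - 30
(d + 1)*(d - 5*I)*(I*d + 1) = I*d^3 + 6*d^2 + I*d^2 + 6*d - 5*I*d - 5*I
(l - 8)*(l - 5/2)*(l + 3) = l^3 - 15*l^2/2 - 23*l/2 + 60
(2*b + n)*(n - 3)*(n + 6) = 2*b*n^2 + 6*b*n - 36*b + n^3 + 3*n^2 - 18*n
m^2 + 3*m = m*(m + 3)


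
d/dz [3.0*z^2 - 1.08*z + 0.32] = 6.0*z - 1.08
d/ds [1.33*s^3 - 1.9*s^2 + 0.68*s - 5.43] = 3.99*s^2 - 3.8*s + 0.68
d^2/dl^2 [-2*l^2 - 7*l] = -4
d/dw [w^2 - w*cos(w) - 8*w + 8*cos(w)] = w*sin(w) + 2*w - 8*sin(w) - cos(w) - 8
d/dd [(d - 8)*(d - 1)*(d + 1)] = 3*d^2 - 16*d - 1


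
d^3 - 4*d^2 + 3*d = d*(d - 3)*(d - 1)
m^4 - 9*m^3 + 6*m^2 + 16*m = m*(m - 8)*(m - 2)*(m + 1)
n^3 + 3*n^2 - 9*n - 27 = (n - 3)*(n + 3)^2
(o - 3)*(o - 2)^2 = o^3 - 7*o^2 + 16*o - 12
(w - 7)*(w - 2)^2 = w^3 - 11*w^2 + 32*w - 28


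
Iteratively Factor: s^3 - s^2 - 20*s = (s)*(s^2 - s - 20) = s*(s - 5)*(s + 4)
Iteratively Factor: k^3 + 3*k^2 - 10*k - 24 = (k - 3)*(k^2 + 6*k + 8) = (k - 3)*(k + 2)*(k + 4)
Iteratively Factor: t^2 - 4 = (t + 2)*(t - 2)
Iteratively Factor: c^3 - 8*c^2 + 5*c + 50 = (c - 5)*(c^2 - 3*c - 10) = (c - 5)^2*(c + 2)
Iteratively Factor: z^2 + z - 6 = (z - 2)*(z + 3)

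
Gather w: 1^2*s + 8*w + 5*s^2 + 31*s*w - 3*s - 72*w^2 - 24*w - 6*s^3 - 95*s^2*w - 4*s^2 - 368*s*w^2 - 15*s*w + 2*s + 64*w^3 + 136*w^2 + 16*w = -6*s^3 + s^2 + 64*w^3 + w^2*(64 - 368*s) + w*(-95*s^2 + 16*s)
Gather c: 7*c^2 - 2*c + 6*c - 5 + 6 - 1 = 7*c^2 + 4*c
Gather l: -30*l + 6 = 6 - 30*l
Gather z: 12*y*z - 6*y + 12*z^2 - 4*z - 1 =-6*y + 12*z^2 + z*(12*y - 4) - 1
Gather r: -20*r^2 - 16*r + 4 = -20*r^2 - 16*r + 4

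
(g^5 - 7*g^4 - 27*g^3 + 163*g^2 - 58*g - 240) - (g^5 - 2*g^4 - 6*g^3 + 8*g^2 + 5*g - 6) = -5*g^4 - 21*g^3 + 155*g^2 - 63*g - 234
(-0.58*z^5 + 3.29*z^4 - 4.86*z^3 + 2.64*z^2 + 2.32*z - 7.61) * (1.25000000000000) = -0.725*z^5 + 4.1125*z^4 - 6.075*z^3 + 3.3*z^2 + 2.9*z - 9.5125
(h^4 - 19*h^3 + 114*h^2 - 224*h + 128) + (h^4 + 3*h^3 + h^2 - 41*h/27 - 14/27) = 2*h^4 - 16*h^3 + 115*h^2 - 6089*h/27 + 3442/27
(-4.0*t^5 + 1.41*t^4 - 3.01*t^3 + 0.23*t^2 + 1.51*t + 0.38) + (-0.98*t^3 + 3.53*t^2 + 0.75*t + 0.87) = -4.0*t^5 + 1.41*t^4 - 3.99*t^3 + 3.76*t^2 + 2.26*t + 1.25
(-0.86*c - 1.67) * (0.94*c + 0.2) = -0.8084*c^2 - 1.7418*c - 0.334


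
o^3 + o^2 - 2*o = o*(o - 1)*(o + 2)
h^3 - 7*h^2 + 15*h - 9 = (h - 3)^2*(h - 1)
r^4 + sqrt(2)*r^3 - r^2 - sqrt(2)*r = r*(r - 1)*(r + 1)*(r + sqrt(2))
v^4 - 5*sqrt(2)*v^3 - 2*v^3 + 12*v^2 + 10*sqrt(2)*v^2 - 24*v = v*(v - 2)*(v - 3*sqrt(2))*(v - 2*sqrt(2))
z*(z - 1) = z^2 - z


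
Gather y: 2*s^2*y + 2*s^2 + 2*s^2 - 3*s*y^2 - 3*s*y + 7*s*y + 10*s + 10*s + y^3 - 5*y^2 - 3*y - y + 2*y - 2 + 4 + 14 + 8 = 4*s^2 + 20*s + y^3 + y^2*(-3*s - 5) + y*(2*s^2 + 4*s - 2) + 24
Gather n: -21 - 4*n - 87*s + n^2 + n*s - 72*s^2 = n^2 + n*(s - 4) - 72*s^2 - 87*s - 21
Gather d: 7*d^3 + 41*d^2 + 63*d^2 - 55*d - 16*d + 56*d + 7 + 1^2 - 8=7*d^3 + 104*d^2 - 15*d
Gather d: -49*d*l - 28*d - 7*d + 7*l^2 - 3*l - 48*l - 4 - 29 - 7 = d*(-49*l - 35) + 7*l^2 - 51*l - 40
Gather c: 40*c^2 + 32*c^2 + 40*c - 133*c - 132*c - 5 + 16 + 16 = 72*c^2 - 225*c + 27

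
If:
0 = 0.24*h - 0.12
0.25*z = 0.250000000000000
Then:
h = 0.50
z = 1.00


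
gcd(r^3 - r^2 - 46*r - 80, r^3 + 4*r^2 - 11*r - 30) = r^2 + 7*r + 10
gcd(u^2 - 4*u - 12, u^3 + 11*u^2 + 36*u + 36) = u + 2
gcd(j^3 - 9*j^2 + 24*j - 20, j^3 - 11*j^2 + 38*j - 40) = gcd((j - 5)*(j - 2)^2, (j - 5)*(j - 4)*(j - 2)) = j^2 - 7*j + 10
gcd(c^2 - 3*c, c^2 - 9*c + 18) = c - 3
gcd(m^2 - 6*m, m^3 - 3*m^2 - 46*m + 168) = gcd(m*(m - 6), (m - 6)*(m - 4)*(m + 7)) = m - 6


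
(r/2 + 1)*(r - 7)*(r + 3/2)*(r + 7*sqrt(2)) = r^4/2 - 7*r^3/4 + 7*sqrt(2)*r^3/2 - 49*sqrt(2)*r^2/4 - 43*r^2/4 - 301*sqrt(2)*r/4 - 21*r/2 - 147*sqrt(2)/2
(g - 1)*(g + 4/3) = g^2 + g/3 - 4/3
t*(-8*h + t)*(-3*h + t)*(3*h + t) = 72*h^3*t - 9*h^2*t^2 - 8*h*t^3 + t^4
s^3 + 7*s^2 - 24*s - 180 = (s - 5)*(s + 6)^2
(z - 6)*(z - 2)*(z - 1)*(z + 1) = z^4 - 8*z^3 + 11*z^2 + 8*z - 12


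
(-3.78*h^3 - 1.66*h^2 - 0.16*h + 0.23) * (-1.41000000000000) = 5.3298*h^3 + 2.3406*h^2 + 0.2256*h - 0.3243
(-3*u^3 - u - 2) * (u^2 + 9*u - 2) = -3*u^5 - 27*u^4 + 5*u^3 - 11*u^2 - 16*u + 4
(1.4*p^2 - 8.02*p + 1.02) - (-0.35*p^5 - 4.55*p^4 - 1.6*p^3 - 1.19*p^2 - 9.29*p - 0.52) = 0.35*p^5 + 4.55*p^4 + 1.6*p^3 + 2.59*p^2 + 1.27*p + 1.54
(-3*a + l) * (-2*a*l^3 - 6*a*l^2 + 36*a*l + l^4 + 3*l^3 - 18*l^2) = 6*a^2*l^3 + 18*a^2*l^2 - 108*a^2*l - 5*a*l^4 - 15*a*l^3 + 90*a*l^2 + l^5 + 3*l^4 - 18*l^3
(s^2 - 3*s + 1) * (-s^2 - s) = -s^4 + 2*s^3 + 2*s^2 - s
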